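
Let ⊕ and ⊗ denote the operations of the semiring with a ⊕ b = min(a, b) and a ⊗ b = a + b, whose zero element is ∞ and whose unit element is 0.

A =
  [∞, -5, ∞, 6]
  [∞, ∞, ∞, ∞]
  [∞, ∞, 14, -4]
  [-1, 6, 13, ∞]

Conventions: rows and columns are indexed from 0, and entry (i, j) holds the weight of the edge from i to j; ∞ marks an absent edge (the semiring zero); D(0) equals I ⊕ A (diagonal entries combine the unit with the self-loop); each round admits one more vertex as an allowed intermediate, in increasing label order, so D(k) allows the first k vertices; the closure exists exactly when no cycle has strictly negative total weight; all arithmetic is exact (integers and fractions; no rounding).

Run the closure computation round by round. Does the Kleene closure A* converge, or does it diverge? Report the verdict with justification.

D(0):
  [0, -5, ∞, 6]
  [∞, 0, ∞, ∞]
  [∞, ∞, 0, -4]
  [-1, 6, 13, 0]
D(1):
  [0, -5, ∞, 6]
  [∞, 0, ∞, ∞]
  [∞, ∞, 0, -4]
  [-1, -6, 13, 0]
D(2):
  [0, -5, ∞, 6]
  [∞, 0, ∞, ∞]
  [∞, ∞, 0, -4]
  [-1, -6, 13, 0]
D(3):
  [0, -5, ∞, 6]
  [∞, 0, ∞, ∞]
  [∞, ∞, 0, -4]
  [-1, -6, 13, 0]
D(4):
  [0, -5, 19, 6]
  [∞, 0, ∞, ∞]
  [-5, -10, 0, -4]
  [-1, -6, 13, 0]
Key observation: every diagonal entry stays at the unit through all rounds, so no improving cycle exists.
Answer: CONVERGES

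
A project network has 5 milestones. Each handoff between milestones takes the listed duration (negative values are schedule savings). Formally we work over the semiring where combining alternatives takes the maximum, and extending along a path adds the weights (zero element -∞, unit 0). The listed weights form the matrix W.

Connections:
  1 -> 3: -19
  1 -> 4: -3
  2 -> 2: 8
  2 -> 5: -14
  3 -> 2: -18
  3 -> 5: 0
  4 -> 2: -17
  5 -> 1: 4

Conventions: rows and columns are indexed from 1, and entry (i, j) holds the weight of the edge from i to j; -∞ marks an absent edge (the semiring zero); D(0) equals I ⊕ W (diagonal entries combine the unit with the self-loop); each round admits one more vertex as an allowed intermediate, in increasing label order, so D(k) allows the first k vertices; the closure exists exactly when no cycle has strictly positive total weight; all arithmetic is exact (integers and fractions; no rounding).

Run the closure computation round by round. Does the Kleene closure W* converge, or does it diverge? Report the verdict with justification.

Detection: at round 0, diagonal entry (2, 2) turns strictly positive.
Key observation: the cycle 2->2 has total weight 8, which is strictly positive.
Answer: DIVERGES — positive cycle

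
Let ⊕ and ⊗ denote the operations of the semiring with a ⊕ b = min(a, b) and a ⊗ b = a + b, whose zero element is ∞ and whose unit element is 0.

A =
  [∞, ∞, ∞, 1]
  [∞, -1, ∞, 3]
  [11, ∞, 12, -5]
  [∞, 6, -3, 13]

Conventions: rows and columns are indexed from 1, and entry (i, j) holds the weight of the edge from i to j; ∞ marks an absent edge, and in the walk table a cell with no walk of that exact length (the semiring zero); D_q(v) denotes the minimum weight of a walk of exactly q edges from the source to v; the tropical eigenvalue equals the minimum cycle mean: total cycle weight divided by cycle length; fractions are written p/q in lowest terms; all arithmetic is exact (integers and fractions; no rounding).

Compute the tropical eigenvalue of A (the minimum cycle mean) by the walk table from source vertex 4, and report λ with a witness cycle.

q=0: [∞, ∞, ∞, 0]
q=1: [∞, 6, -3, 13]
q=2: [8, 5, 9, -8]
q=3: [20, -2, -11, 4]
q=4: [0, -3, 1, -16]
Optimal cycle mean attained by: cycle 3->4->3, total (-5) + (-3), length 2.
Answer: λ = -4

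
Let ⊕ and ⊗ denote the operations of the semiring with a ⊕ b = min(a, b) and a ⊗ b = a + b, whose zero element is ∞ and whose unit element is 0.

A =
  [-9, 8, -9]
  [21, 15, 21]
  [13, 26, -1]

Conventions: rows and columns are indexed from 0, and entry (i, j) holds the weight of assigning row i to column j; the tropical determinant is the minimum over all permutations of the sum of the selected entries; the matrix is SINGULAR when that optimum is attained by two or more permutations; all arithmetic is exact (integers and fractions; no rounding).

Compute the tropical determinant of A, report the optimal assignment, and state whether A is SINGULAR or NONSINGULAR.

σ = (0, 1, 2): (-9) + 15 + (-1) = 5
σ = (0, 2, 1): (-9) + 21 + 26 = 38
σ = (1, 0, 2): 8 + 21 + (-1) = 28
σ = (1, 2, 0): 8 + 21 + 13 = 42
σ = (2, 0, 1): (-9) + 21 + 26 = 38
σ = (2, 1, 0): (-9) + 15 + 13 = 19
Optimal value attained by: σ = (0, 1, 2).
Answer: det⊕(A) = 5; verdict: NONSINGULAR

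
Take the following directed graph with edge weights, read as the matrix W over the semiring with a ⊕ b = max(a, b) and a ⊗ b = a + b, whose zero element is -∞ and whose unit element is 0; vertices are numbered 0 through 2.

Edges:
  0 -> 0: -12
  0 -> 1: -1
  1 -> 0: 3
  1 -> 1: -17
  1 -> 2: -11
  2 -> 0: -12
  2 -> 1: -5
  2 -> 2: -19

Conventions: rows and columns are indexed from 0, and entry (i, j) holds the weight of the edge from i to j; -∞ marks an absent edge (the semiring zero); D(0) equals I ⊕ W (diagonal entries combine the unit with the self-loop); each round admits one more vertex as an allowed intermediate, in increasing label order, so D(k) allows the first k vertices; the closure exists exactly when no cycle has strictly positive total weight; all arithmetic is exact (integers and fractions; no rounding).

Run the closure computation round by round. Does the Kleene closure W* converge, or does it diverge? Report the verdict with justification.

D(0):
  [0, -1, -∞]
  [3, 0, -11]
  [-12, -5, 0]
Detection: at round 1, diagonal entry (1, 1) turns strictly positive.
Key observation: the cycle 1->0->1 has total weight 3 + (-1), which is strictly positive.
Answer: DIVERGES — positive cycle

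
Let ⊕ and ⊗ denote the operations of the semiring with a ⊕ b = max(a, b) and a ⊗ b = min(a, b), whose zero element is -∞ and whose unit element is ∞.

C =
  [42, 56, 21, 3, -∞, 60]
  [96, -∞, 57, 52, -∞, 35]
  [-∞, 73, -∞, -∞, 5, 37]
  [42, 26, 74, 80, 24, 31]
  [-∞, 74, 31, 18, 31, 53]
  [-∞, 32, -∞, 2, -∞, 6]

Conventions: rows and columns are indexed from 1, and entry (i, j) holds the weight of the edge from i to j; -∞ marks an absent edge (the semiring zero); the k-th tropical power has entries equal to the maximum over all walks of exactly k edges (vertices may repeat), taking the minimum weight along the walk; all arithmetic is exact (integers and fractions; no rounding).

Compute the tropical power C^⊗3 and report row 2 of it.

C^⊗2:
  [56, 42, 56, 52, 5, 42]
  [42, 57, 52, 52, 24, 60]
  [73, 32, 57, 52, 5, 35]
  [42, 73, 74, 80, 24, 42]
  [74, 32, 57, 52, 31, 35]
  [32, 6, 32, 32, 2, 32]
C^⊗3:
  [42, 56, 52, 52, 24, 56]
  [57, 52, 57, 52, 24, 42]
  [42, 57, 52, 52, 24, 60]
  [73, 73, 74, 80, 24, 42]
  [42, 57, 52, 52, 31, 60]
  [32, 32, 32, 32, 24, 32]
Answer: row 2 of C^⊗3 = [57, 52, 57, 52, 24, 42]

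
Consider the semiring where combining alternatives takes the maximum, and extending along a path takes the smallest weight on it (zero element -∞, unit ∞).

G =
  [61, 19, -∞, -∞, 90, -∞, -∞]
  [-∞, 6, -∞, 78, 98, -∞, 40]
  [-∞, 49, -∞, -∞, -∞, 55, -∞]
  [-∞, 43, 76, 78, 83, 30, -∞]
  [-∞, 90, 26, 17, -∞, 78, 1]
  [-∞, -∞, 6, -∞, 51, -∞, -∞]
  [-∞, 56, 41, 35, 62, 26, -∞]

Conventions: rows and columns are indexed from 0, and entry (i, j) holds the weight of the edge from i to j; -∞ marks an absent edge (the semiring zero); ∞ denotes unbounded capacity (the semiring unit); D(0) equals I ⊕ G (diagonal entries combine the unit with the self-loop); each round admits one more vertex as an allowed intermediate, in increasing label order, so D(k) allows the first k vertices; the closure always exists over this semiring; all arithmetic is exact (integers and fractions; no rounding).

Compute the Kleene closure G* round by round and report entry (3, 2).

D(0):
  [∞, 19, -∞, -∞, 90, -∞, -∞]
  [-∞, ∞, -∞, 78, 98, -∞, 40]
  [-∞, 49, ∞, -∞, -∞, 55, -∞]
  [-∞, 43, 76, ∞, 83, 30, -∞]
  [-∞, 90, 26, 17, ∞, 78, 1]
  [-∞, -∞, 6, -∞, 51, ∞, -∞]
  [-∞, 56, 41, 35, 62, 26, ∞]
D(1):
  [∞, 19, -∞, -∞, 90, -∞, -∞]
  [-∞, ∞, -∞, 78, 98, -∞, 40]
  [-∞, 49, ∞, -∞, -∞, 55, -∞]
  [-∞, 43, 76, ∞, 83, 30, -∞]
  [-∞, 90, 26, 17, ∞, 78, 1]
  [-∞, -∞, 6, -∞, 51, ∞, -∞]
  [-∞, 56, 41, 35, 62, 26, ∞]
D(2):
  [∞, 19, -∞, 19, 90, -∞, 19]
  [-∞, ∞, -∞, 78, 98, -∞, 40]
  [-∞, 49, ∞, 49, 49, 55, 40]
  [-∞, 43, 76, ∞, 83, 30, 40]
  [-∞, 90, 26, 78, ∞, 78, 40]
  [-∞, -∞, 6, -∞, 51, ∞, -∞]
  [-∞, 56, 41, 56, 62, 26, ∞]
D(3):
  [∞, 19, -∞, 19, 90, -∞, 19]
  [-∞, ∞, -∞, 78, 98, -∞, 40]
  [-∞, 49, ∞, 49, 49, 55, 40]
  [-∞, 49, 76, ∞, 83, 55, 40]
  [-∞, 90, 26, 78, ∞, 78, 40]
  [-∞, 6, 6, 6, 51, ∞, 6]
  [-∞, 56, 41, 56, 62, 41, ∞]
D(4):
  [∞, 19, 19, 19, 90, 19, 19]
  [-∞, ∞, 76, 78, 98, 55, 40]
  [-∞, 49, ∞, 49, 49, 55, 40]
  [-∞, 49, 76, ∞, 83, 55, 40]
  [-∞, 90, 76, 78, ∞, 78, 40]
  [-∞, 6, 6, 6, 51, ∞, 6]
  [-∞, 56, 56, 56, 62, 55, ∞]
D(5):
  [∞, 90, 76, 78, 90, 78, 40]
  [-∞, ∞, 76, 78, 98, 78, 40]
  [-∞, 49, ∞, 49, 49, 55, 40]
  [-∞, 83, 76, ∞, 83, 78, 40]
  [-∞, 90, 76, 78, ∞, 78, 40]
  [-∞, 51, 51, 51, 51, ∞, 40]
  [-∞, 62, 62, 62, 62, 62, ∞]
D(6):
  [∞, 90, 76, 78, 90, 78, 40]
  [-∞, ∞, 76, 78, 98, 78, 40]
  [-∞, 51, ∞, 51, 51, 55, 40]
  [-∞, 83, 76, ∞, 83, 78, 40]
  [-∞, 90, 76, 78, ∞, 78, 40]
  [-∞, 51, 51, 51, 51, ∞, 40]
  [-∞, 62, 62, 62, 62, 62, ∞]
D(7):
  [∞, 90, 76, 78, 90, 78, 40]
  [-∞, ∞, 76, 78, 98, 78, 40]
  [-∞, 51, ∞, 51, 51, 55, 40]
  [-∞, 83, 76, ∞, 83, 78, 40]
  [-∞, 90, 76, 78, ∞, 78, 40]
  [-∞, 51, 51, 51, 51, ∞, 40]
  [-∞, 62, 62, 62, 62, 62, ∞]
Answer: G*[3][2] = 76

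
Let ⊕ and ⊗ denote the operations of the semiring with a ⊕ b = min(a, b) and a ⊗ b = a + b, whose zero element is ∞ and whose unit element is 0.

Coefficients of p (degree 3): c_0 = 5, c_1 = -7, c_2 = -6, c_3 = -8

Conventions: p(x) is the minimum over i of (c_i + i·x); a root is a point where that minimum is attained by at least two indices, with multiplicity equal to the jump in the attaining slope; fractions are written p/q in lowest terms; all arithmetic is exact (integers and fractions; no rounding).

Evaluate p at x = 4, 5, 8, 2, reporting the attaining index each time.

p(4) = min(5+0·4=5, -7+1·4=-3, -6+2·4=2, -8+3·4=4) = -3 (attained by i=1)
p(5) = min(5+0·5=5, -7+1·5=-2, -6+2·5=4, -8+3·5=7) = -2 (attained by i=1)
p(8) = min(5+0·8=5, -7+1·8=1, -6+2·8=10, -8+3·8=16) = 1 (attained by i=1)
p(2) = min(5+0·2=5, -7+1·2=-5, -6+2·2=-2, -8+3·2=-2) = -5 (attained by i=1)
Answer: p(4) = -3; p(5) = -2; p(8) = 1; p(2) = -5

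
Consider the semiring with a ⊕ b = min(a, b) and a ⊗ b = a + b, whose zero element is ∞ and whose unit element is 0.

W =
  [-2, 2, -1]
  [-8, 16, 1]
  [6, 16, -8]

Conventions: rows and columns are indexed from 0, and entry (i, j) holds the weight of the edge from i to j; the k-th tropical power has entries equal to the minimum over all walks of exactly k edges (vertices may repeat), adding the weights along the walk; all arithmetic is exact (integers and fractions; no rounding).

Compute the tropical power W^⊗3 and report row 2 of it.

W^⊗2:
  [-6, 0, -9]
  [-10, -6, -9]
  [-2, 8, -16]
W^⊗3:
  [-8, -4, -17]
  [-14, -8, -17]
  [-10, 0, -24]
Answer: row 2 of W^⊗3 = [-10, 0, -24]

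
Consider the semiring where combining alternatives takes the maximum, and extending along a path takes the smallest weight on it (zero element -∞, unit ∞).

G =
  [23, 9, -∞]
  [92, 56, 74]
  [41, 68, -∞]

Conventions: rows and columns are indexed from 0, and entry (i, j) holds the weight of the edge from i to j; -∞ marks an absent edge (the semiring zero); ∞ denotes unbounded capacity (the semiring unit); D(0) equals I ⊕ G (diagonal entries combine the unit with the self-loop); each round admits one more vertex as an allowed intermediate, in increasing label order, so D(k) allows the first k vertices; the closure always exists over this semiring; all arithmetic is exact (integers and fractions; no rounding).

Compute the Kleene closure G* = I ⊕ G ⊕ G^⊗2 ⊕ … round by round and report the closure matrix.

D(0):
  [∞, 9, -∞]
  [92, ∞, 74]
  [41, 68, ∞]
D(1):
  [∞, 9, -∞]
  [92, ∞, 74]
  [41, 68, ∞]
D(2):
  [∞, 9, 9]
  [92, ∞, 74]
  [68, 68, ∞]
D(3):
  [∞, 9, 9]
  [92, ∞, 74]
  [68, 68, ∞]
Answer: G* = [[∞, 9, 9], [92, ∞, 74], [68, 68, ∞]]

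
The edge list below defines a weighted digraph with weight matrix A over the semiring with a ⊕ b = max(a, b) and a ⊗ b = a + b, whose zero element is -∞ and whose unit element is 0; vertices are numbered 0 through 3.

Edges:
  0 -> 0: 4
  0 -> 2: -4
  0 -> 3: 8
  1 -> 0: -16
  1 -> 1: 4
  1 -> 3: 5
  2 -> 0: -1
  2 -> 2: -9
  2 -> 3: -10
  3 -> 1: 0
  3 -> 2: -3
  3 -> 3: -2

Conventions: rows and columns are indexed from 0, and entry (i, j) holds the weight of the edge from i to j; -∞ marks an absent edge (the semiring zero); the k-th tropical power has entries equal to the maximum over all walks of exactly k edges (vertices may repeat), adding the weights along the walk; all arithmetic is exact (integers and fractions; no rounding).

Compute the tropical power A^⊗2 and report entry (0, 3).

A^⊗2:
  [8, 8, 5, 12]
  [-12, 8, 2, 9]
  [3, -10, -5, 7]
  [-4, 4, -5, 5]
Key observation: the optimum is the walk 0->0->3, with weight 4 + 8 = 12.
Optimal value attained by: walk 0->0->3.
Answer: (A^⊗2)[0][3] = 12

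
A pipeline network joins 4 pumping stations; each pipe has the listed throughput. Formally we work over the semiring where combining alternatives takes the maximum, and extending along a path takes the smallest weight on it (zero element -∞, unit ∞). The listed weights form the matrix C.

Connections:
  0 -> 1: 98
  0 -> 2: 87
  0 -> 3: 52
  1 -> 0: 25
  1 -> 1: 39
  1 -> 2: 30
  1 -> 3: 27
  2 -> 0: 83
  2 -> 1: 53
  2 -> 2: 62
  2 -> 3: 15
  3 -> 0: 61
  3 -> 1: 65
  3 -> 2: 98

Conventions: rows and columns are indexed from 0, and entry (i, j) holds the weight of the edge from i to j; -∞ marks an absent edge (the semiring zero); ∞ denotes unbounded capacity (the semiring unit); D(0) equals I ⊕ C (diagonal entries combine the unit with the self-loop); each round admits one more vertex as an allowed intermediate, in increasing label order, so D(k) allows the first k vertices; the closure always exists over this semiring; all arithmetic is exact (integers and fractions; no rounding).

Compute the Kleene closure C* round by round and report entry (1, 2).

D(0):
  [∞, 98, 87, 52]
  [25, ∞, 30, 27]
  [83, 53, ∞, 15]
  [61, 65, 98, ∞]
D(1):
  [∞, 98, 87, 52]
  [25, ∞, 30, 27]
  [83, 83, ∞, 52]
  [61, 65, 98, ∞]
D(2):
  [∞, 98, 87, 52]
  [25, ∞, 30, 27]
  [83, 83, ∞, 52]
  [61, 65, 98, ∞]
D(3):
  [∞, 98, 87, 52]
  [30, ∞, 30, 30]
  [83, 83, ∞, 52]
  [83, 83, 98, ∞]
D(4):
  [∞, 98, 87, 52]
  [30, ∞, 30, 30]
  [83, 83, ∞, 52]
  [83, 83, 98, ∞]
Answer: C*[1][2] = 30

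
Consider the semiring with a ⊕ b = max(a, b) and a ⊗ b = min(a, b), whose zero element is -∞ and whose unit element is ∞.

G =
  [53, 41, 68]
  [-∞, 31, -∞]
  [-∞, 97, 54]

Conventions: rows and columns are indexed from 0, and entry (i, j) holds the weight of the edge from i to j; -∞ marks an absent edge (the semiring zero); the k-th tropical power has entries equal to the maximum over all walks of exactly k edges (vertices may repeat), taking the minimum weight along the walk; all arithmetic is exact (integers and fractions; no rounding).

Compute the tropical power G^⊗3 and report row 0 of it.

G^⊗2:
  [53, 68, 54]
  [-∞, 31, -∞]
  [-∞, 54, 54]
G^⊗3:
  [53, 54, 54]
  [-∞, 31, -∞]
  [-∞, 54, 54]
Answer: row 0 of G^⊗3 = [53, 54, 54]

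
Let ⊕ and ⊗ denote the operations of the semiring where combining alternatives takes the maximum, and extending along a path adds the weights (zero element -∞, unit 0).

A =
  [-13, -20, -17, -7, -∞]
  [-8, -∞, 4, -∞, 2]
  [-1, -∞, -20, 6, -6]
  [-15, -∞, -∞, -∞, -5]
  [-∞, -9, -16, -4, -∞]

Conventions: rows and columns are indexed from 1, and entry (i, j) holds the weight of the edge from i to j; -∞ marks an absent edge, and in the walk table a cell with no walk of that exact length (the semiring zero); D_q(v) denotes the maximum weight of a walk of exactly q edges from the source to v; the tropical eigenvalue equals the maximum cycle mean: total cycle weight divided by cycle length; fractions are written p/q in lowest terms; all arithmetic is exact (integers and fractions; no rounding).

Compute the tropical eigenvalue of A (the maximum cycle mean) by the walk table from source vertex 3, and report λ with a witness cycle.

q=0: [-∞, -∞, 0, -∞, -∞]
q=1: [-1, -∞, -20, 6, -6]
q=2: [-9, -15, -18, -8, 1]
q=3: [-19, -8, -11, -3, -13]
q=4: [-12, -22, -4, -5, -6]
q=5: [-5, -15, -18, 2, -10]
Optimal cycle mean attained by: cycle 2->3->4->5->2, total 4 + 6 + (-5) + (-9), length 4.
Answer: λ = -1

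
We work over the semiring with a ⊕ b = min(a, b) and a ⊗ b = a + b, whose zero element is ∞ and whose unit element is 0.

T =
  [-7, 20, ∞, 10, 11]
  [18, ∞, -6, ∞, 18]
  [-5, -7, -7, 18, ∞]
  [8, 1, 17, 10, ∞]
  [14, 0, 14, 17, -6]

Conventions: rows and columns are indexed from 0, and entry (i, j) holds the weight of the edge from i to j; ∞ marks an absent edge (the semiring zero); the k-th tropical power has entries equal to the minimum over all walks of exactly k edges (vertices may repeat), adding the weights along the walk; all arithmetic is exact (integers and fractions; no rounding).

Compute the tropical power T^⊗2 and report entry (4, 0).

T^⊗2:
  [-14, 11, 14, 3, 4]
  [-11, -13, -13, 12, 12]
  [-12, -14, -14, 5, 6]
  [1, 10, -5, 18, 19]
  [7, -6, -6, 11, -12]
Key observation: the optimum is the walk 4->0->0, with weight 14 + (-7) = 7.
Optimal value attained by: walk 4->0->0.
Answer: (T^⊗2)[4][0] = 7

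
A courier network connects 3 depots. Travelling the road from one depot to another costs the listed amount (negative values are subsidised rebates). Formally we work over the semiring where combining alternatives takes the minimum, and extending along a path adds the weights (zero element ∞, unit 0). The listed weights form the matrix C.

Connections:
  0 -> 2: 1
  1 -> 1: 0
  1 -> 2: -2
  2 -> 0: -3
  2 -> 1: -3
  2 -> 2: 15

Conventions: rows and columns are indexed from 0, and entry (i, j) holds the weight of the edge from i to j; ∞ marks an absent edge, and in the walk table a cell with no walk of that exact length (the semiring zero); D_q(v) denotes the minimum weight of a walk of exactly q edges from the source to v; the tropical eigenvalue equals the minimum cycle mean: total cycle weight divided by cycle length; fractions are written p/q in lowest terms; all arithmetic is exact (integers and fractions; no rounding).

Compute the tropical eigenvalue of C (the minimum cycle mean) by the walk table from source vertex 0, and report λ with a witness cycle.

q=0: [0, ∞, ∞]
q=1: [∞, ∞, 1]
q=2: [-2, -2, 16]
q=3: [13, -2, -4]
Optimal cycle mean attained by: cycle 1->2->1, total (-2) + (-3), length 2.
Answer: λ = -5/2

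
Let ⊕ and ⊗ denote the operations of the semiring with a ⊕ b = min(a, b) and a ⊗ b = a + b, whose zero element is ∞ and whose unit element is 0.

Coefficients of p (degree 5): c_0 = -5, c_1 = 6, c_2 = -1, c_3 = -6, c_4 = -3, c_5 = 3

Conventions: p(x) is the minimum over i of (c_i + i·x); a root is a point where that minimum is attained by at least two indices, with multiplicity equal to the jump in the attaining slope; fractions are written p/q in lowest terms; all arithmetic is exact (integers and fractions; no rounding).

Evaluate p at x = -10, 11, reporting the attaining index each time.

p(-10) = min(-5+0·(-10)=-5, 6+1·(-10)=-4, -1+2·(-10)=-21, -6+3·(-10)=-36, -3+4·(-10)=-43, 3+5·(-10)=-47) = -47 (attained by i=5)
p(11) = min(-5+0·11=-5, 6+1·11=17, -1+2·11=21, -6+3·11=27, -3+4·11=41, 3+5·11=58) = -5 (attained by i=0)
Answer: p(-10) = -47; p(11) = -5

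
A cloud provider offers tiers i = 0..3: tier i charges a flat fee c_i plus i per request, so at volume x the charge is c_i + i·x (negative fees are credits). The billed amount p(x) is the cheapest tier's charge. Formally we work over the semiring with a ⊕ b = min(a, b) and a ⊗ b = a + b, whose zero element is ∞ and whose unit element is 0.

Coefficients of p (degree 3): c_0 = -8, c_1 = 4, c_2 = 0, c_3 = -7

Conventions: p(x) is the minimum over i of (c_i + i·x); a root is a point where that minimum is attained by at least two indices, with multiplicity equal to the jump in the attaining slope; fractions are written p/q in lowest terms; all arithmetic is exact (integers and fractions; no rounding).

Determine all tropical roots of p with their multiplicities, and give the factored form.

hull edge (i=0, c=-8) to (i=3, c=-7): slope 1/3, span 3
Factored form: p(x) = -7 ⊗ (x ⊕ (-1/3)) ⊗ (x ⊕ (-1/3)) ⊗ (x ⊕ (-1/3))
Answer: roots = -1/3 (mult 3)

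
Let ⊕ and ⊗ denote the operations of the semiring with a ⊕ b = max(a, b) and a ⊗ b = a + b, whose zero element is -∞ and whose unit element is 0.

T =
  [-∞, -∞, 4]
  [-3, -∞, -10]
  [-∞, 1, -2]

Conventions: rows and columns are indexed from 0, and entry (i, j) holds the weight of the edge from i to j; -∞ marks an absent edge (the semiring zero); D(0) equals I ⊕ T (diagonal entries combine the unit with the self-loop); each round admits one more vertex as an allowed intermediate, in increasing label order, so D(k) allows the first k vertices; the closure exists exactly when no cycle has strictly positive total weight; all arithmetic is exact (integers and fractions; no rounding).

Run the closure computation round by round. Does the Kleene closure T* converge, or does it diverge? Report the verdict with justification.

D(0):
  [0, -∞, 4]
  [-3, 0, -10]
  [-∞, 1, 0]
D(1):
  [0, -∞, 4]
  [-3, 0, 1]
  [-∞, 1, 0]
Detection: at round 2, diagonal entry (2, 2) turns strictly positive.
Key observation: the cycle 2->1->0->2 has total weight 1 + (-3) + 4, which is strictly positive.
Answer: DIVERGES — positive cycle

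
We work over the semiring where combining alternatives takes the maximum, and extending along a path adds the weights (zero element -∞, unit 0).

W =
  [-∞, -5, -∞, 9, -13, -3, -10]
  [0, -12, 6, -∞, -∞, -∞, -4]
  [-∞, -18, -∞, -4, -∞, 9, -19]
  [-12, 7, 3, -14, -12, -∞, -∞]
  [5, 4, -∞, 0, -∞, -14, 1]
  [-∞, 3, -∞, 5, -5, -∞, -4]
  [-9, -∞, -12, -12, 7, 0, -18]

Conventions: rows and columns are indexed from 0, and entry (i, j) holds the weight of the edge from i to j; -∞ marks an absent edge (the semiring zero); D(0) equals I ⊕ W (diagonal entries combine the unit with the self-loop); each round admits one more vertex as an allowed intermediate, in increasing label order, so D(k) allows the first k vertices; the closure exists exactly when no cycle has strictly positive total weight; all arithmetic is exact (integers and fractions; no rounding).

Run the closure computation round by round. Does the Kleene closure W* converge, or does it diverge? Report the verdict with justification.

D(0):
  [0, -5, -∞, 9, -13, -3, -10]
  [0, 0, 6, -∞, -∞, -∞, -4]
  [-∞, -18, 0, -4, -∞, 9, -19]
  [-12, 7, 3, 0, -12, -∞, -∞]
  [5, 4, -∞, 0, 0, -14, 1]
  [-∞, 3, -∞, 5, -5, 0, -4]
  [-9, -∞, -12, -12, 7, 0, 0]
D(1):
  [0, -5, -∞, 9, -13, -3, -10]
  [0, 0, 6, 9, -13, -3, -4]
  [-∞, -18, 0, -4, -∞, 9, -19]
  [-12, 7, 3, 0, -12, -15, -22]
  [5, 4, -∞, 14, 0, 2, 1]
  [-∞, 3, -∞, 5, -5, 0, -4]
  [-9, -14, -12, 0, 7, 0, 0]
Detection: at round 2, diagonal entry (3, 3) turns strictly positive.
Key observation: the cycle 3->1->0->3 has total weight 7 + 0 + 9, which is strictly positive.
Answer: DIVERGES — positive cycle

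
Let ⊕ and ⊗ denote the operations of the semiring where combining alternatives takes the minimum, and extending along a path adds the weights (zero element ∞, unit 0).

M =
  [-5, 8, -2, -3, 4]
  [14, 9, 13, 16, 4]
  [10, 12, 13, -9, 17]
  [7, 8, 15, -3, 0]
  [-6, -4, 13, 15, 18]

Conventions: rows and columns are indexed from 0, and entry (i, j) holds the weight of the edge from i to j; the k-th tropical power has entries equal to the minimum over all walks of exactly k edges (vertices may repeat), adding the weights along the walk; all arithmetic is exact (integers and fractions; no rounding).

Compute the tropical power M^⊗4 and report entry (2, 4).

M^⊗2:
  [-10, 0, -7, -11, -3]
  [-2, 0, 12, 4, 13]
  [-2, -1, 6, -12, -9]
  [-6, -4, 5, -6, -3]
  [-11, 2, -8, -9, -2]
M^⊗3:
  [-15, -7, -12, -16, -11]
  [-7, 6, -4, -5, 2]
  [-15, -13, -4, -15, -12]
  [-11, -7, -8, -9, -6]
  [-16, -6, -13, -17, -9]
M^⊗4:
  [-20, -15, -17, -21, -16]
  [-12, -2, -9, -13, -5]
  [-20, -16, -17, -18, -15]
  [-16, -10, -13, -17, -9]
  [-21, -13, -18, -22, -17]
Key observation: the optimum is the walk 2->3->3->3->4, with weight (-9) + (-3) + (-3) + 0 = -15.
Optimal value attained by: walk 2->3->3->3->4.
Answer: (M^⊗4)[2][4] = -15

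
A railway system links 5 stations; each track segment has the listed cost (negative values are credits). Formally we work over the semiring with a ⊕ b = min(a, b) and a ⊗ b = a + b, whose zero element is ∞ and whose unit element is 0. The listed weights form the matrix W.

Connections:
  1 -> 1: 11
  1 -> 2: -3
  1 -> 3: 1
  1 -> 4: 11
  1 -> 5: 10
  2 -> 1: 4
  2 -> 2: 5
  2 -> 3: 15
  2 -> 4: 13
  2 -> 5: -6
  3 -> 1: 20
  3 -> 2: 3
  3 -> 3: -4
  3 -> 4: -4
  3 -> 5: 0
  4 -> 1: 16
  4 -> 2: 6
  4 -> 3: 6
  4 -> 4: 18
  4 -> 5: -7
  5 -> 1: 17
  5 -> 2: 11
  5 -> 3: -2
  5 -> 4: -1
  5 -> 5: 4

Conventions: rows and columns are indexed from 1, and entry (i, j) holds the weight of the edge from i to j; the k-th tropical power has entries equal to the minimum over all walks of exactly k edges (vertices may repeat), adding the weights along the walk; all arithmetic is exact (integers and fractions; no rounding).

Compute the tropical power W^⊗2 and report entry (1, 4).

W^⊗2:
  [1, 2, -3, -3, -9]
  [9, 1, -8, -7, -2]
  [7, -1, -8, -8, -11]
  [10, 4, -9, -8, -3]
  [15, 1, -6, -6, -8]
Key observation: the optimum is the walk 1->3->4, with weight 1 + (-4) = -3.
Optimal value attained by: walk 1->3->4.
Answer: (W^⊗2)[1][4] = -3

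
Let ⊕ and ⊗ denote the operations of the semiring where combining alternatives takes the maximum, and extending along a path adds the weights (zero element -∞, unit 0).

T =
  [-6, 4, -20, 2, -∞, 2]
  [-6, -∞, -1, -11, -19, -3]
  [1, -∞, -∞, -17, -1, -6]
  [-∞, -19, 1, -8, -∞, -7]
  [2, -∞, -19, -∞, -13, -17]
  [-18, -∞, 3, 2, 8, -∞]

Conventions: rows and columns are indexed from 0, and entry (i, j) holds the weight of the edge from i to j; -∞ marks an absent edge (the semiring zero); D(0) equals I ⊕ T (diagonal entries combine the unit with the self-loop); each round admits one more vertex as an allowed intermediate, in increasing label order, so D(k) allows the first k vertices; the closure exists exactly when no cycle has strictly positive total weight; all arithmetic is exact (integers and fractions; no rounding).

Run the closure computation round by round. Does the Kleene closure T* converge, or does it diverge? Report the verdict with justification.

D(0):
  [0, 4, -20, 2, -∞, 2]
  [-6, 0, -1, -11, -19, -3]
  [1, -∞, 0, -17, -1, -6]
  [-∞, -19, 1, 0, -∞, -7]
  [2, -∞, -19, -∞, 0, -17]
  [-18, -∞, 3, 2, 8, 0]
D(1):
  [0, 4, -20, 2, -∞, 2]
  [-6, 0, -1, -4, -19, -3]
  [1, 5, 0, 3, -1, 3]
  [-∞, -19, 1, 0, -∞, -7]
  [2, 6, -18, 4, 0, 4]
  [-18, -14, 3, 2, 8, 0]
Detection: at round 2, diagonal entry (2, 2) turns strictly positive.
Key observation: the cycle 2->0->1->2 has total weight 1 + 4 + (-1), which is strictly positive.
Answer: DIVERGES — positive cycle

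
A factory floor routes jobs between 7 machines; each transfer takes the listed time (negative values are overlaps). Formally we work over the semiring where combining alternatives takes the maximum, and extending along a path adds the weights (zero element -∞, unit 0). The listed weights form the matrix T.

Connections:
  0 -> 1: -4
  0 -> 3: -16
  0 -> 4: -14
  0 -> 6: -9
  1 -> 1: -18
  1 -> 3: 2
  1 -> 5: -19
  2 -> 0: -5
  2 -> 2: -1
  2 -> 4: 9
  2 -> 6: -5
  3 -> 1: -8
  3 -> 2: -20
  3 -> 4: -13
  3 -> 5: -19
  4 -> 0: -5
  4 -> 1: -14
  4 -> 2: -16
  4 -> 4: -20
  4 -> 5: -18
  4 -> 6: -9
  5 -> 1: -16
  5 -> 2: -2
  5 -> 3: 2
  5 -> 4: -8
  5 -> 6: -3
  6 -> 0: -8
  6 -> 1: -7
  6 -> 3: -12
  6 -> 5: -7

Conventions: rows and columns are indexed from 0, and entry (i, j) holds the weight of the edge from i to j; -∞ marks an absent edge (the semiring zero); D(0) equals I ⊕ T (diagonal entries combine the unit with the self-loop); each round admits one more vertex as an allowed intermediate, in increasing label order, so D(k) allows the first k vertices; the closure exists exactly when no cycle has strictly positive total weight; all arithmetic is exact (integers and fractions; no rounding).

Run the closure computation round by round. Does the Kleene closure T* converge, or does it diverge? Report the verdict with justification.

D(0):
  [0, -4, -∞, -16, -14, -∞, -9]
  [-∞, 0, -∞, 2, -∞, -19, -∞]
  [-5, -∞, 0, -∞, 9, -∞, -5]
  [-∞, -8, -20, 0, -13, -19, -∞]
  [-5, -14, -16, -∞, 0, -18, -9]
  [-∞, -16, -2, 2, -8, 0, -3]
  [-8, -7, -∞, -12, -∞, -7, 0]
D(1):
  [0, -4, -∞, -16, -14, -∞, -9]
  [-∞, 0, -∞, 2, -∞, -19, -∞]
  [-5, -9, 0, -21, 9, -∞, -5]
  [-∞, -8, -20, 0, -13, -19, -∞]
  [-5, -9, -16, -21, 0, -18, -9]
  [-∞, -16, -2, 2, -8, 0, -3]
  [-8, -7, -∞, -12, -22, -7, 0]
D(2):
  [0, -4, -∞, -2, -14, -23, -9]
  [-∞, 0, -∞, 2, -∞, -19, -∞]
  [-5, -9, 0, -7, 9, -28, -5]
  [-∞, -8, -20, 0, -13, -19, -∞]
  [-5, -9, -16, -7, 0, -18, -9]
  [-∞, -16, -2, 2, -8, 0, -3]
  [-8, -7, -∞, -5, -22, -7, 0]
D(3):
  [0, -4, -∞, -2, -14, -23, -9]
  [-∞, 0, -∞, 2, -∞, -19, -∞]
  [-5, -9, 0, -7, 9, -28, -5]
  [-25, -8, -20, 0, -11, -19, -25]
  [-5, -9, -16, -7, 0, -18, -9]
  [-7, -11, -2, 2, 7, 0, -3]
  [-8, -7, -∞, -5, -22, -7, 0]
D(4):
  [0, -4, -22, -2, -13, -21, -9]
  [-23, 0, -18, 2, -9, -17, -23]
  [-5, -9, 0, -7, 9, -26, -5]
  [-25, -8, -20, 0, -11, -19, -25]
  [-5, -9, -16, -7, 0, -18, -9]
  [-7, -6, -2, 2, 7, 0, -3]
  [-8, -7, -25, -5, -16, -7, 0]
D(5):
  [0, -4, -22, -2, -13, -21, -9]
  [-14, 0, -18, 2, -9, -17, -18]
  [4, 0, 0, 2, 9, -9, 0]
  [-16, -8, -20, 0, -11, -19, -20]
  [-5, -9, -16, -7, 0, -18, -9]
  [2, -2, -2, 2, 7, 0, -2]
  [-8, -7, -25, -5, -16, -7, 0]
D(6):
  [0, -4, -22, -2, -13, -21, -9]
  [-14, 0, -18, 2, -9, -17, -18]
  [4, 0, 0, 2, 9, -9, 0]
  [-16, -8, -20, 0, -11, -19, -20]
  [-5, -9, -16, -7, 0, -18, -9]
  [2, -2, -2, 2, 7, 0, -2]
  [-5, -7, -9, -5, 0, -7, 0]
D(7):
  [0, -4, -18, -2, -9, -16, -9]
  [-14, 0, -18, 2, -9, -17, -18]
  [4, 0, 0, 2, 9, -7, 0]
  [-16, -8, -20, 0, -11, -19, -20]
  [-5, -9, -16, -7, 0, -16, -9]
  [2, -2, -2, 2, 7, 0, -2]
  [-5, -7, -9, -5, 0, -7, 0]
Key observation: every diagonal entry stays at the unit through all rounds, so no improving cycle exists.
Answer: CONVERGES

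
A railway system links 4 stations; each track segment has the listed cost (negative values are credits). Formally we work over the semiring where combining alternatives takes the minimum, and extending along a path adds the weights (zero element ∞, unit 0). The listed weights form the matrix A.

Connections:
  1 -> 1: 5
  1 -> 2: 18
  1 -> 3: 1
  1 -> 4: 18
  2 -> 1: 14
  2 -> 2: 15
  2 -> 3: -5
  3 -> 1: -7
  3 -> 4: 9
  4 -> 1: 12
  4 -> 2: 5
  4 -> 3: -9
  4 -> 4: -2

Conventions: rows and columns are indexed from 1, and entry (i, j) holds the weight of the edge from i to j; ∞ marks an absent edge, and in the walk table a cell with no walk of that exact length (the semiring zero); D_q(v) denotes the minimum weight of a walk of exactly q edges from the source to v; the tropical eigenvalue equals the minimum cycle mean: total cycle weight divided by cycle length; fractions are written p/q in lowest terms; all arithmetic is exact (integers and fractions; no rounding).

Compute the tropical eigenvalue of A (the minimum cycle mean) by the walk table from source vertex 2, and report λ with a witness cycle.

q=0: [∞, 0, ∞, ∞]
q=1: [14, 15, -5, ∞]
q=2: [-12, 30, 10, 4]
q=3: [-7, 6, -11, 2]
q=4: [-18, 7, -7, -2]
Optimal cycle mean attained by: cycle 1->3->1, total 1 + (-7), length 2.
Answer: λ = -3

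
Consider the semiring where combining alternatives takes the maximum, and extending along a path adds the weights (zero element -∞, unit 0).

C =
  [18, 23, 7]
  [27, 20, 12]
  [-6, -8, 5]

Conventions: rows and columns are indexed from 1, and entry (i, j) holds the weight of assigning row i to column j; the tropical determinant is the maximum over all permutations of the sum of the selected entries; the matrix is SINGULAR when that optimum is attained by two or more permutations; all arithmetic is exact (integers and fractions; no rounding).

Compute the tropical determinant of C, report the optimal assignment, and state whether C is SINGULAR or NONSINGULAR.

σ = (1, 2, 3): 18 + 20 + 5 = 43
σ = (1, 3, 2): 18 + 12 + (-8) = 22
σ = (2, 1, 3): 23 + 27 + 5 = 55
σ = (2, 3, 1): 23 + 12 + (-6) = 29
σ = (3, 1, 2): 7 + 27 + (-8) = 26
σ = (3, 2, 1): 7 + 20 + (-6) = 21
Optimal value attained by: σ = (2, 1, 3).
Answer: det⊕(C) = 55; verdict: NONSINGULAR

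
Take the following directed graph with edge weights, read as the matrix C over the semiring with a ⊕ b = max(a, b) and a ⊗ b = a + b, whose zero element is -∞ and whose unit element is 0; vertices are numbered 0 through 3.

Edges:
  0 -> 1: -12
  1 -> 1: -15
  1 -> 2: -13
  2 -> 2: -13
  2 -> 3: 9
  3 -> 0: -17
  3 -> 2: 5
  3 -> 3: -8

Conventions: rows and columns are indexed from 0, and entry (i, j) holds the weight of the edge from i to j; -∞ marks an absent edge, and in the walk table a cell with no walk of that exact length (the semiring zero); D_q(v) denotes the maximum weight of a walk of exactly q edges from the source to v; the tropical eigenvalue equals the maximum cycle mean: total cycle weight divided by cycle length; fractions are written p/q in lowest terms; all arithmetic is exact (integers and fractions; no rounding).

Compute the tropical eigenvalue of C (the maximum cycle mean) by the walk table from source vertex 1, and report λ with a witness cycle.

q=0: [-∞, 0, -∞, -∞]
q=1: [-∞, -15, -13, -∞]
q=2: [-∞, -30, -26, -4]
q=3: [-21, -45, 1, -12]
q=4: [-29, -33, -7, 10]
Optimal cycle mean attained by: cycle 2->3->2, total 9 + 5, length 2.
Answer: λ = 7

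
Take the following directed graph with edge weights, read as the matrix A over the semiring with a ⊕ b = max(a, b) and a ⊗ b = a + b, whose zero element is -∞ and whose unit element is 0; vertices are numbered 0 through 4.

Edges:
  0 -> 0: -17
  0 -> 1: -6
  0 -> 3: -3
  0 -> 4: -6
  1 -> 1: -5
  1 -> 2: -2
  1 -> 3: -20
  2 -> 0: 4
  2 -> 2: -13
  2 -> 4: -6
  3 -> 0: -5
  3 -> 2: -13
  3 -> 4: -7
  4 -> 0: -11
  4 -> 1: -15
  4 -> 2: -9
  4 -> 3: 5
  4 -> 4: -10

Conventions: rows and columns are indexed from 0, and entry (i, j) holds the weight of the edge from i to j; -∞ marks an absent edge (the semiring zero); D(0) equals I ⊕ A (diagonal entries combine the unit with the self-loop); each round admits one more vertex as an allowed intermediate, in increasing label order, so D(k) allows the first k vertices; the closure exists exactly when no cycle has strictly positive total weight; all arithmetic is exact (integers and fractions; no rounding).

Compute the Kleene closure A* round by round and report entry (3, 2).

D(0):
  [0, -6, -∞, -3, -6]
  [-∞, 0, -2, -20, -∞]
  [4, -∞, 0, -∞, -6]
  [-5, -∞, -13, 0, -7]
  [-11, -15, -9, 5, 0]
D(1):
  [0, -6, -∞, -3, -6]
  [-∞, 0, -2, -20, -∞]
  [4, -2, 0, 1, -2]
  [-5, -11, -13, 0, -7]
  [-11, -15, -9, 5, 0]
D(2):
  [0, -6, -8, -3, -6]
  [-∞, 0, -2, -20, -∞]
  [4, -2, 0, 1, -2]
  [-5, -11, -13, 0, -7]
  [-11, -15, -9, 5, 0]
D(3):
  [0, -6, -8, -3, -6]
  [2, 0, -2, -1, -4]
  [4, -2, 0, 1, -2]
  [-5, -11, -13, 0, -7]
  [-5, -11, -9, 5, 0]
D(4):
  [0, -6, -8, -3, -6]
  [2, 0, -2, -1, -4]
  [4, -2, 0, 1, -2]
  [-5, -11, -13, 0, -7]
  [0, -6, -8, 5, 0]
D(5):
  [0, -6, -8, -1, -6]
  [2, 0, -2, 1, -4]
  [4, -2, 0, 3, -2]
  [-5, -11, -13, 0, -7]
  [0, -6, -8, 5, 0]
Answer: A*[3][2] = -13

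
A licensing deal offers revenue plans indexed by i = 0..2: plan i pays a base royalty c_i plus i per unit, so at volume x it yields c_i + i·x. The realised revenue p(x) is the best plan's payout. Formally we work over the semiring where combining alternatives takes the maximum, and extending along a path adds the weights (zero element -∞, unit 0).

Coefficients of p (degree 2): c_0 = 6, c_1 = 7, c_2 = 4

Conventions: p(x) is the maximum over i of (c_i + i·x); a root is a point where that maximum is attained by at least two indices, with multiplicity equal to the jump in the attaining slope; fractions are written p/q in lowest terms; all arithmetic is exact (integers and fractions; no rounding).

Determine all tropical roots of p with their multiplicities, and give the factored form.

hull edge (i=0, c=6) to (i=1, c=7): slope 1, span 1
hull edge (i=1, c=7) to (i=2, c=4): slope -3, span 1
Factored form: p(x) = 4 ⊗ (x ⊕ (-1)) ⊗ (x ⊕ 3)
Answer: roots = -1 (mult 1), 3 (mult 1)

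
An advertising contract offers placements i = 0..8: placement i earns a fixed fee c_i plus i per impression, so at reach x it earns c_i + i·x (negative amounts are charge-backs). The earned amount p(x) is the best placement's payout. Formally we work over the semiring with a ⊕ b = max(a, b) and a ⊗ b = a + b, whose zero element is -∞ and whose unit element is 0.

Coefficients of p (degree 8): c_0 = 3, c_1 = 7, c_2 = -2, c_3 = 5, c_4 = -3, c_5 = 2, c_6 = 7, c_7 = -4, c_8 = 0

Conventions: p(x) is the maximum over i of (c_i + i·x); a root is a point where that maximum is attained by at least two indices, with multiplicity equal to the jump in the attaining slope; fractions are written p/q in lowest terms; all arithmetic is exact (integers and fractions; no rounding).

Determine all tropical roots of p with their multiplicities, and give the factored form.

hull edge (i=0, c=3) to (i=1, c=7): slope 4, span 1
hull edge (i=1, c=7) to (i=6, c=7): slope 0, span 5
hull edge (i=6, c=7) to (i=8, c=0): slope -7/2, span 2
Factored form: p(x) = 0 ⊗ (x ⊕ (-4)) ⊗ (x ⊕ 0) ⊗ (x ⊕ 0) ⊗ (x ⊕ 0) ⊗ (x ⊕ 0) ⊗ (x ⊕ 0) ⊗ (x ⊕ 7/2) ⊗ (x ⊕ 7/2)
Answer: roots = -4 (mult 1), 0 (mult 5), 7/2 (mult 2)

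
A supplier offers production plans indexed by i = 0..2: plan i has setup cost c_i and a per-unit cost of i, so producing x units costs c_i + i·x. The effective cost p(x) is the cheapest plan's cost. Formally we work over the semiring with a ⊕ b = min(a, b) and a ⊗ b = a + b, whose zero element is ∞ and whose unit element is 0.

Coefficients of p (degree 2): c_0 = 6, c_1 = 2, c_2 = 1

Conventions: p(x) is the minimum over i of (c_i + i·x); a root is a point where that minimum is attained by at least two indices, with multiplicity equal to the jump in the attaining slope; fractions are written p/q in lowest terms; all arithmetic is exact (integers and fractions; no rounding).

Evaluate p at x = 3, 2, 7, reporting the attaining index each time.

p(3) = min(6+0·3=6, 2+1·3=5, 1+2·3=7) = 5 (attained by i=1)
p(2) = min(6+0·2=6, 2+1·2=4, 1+2·2=5) = 4 (attained by i=1)
p(7) = min(6+0·7=6, 2+1·7=9, 1+2·7=15) = 6 (attained by i=0)
Answer: p(3) = 5; p(2) = 4; p(7) = 6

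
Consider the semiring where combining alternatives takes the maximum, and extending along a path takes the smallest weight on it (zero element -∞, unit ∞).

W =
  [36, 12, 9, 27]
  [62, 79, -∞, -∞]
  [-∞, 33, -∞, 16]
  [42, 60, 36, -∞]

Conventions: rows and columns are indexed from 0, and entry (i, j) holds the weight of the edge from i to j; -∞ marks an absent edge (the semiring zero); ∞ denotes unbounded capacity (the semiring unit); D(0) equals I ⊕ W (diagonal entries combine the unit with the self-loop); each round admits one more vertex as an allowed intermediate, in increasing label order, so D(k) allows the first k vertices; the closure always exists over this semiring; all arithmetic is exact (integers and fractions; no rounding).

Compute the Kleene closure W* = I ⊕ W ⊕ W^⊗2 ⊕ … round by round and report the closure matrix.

D(0):
  [∞, 12, 9, 27]
  [62, ∞, -∞, -∞]
  [-∞, 33, ∞, 16]
  [42, 60, 36, ∞]
D(1):
  [∞, 12, 9, 27]
  [62, ∞, 9, 27]
  [-∞, 33, ∞, 16]
  [42, 60, 36, ∞]
D(2):
  [∞, 12, 9, 27]
  [62, ∞, 9, 27]
  [33, 33, ∞, 27]
  [60, 60, 36, ∞]
D(3):
  [∞, 12, 9, 27]
  [62, ∞, 9, 27]
  [33, 33, ∞, 27]
  [60, 60, 36, ∞]
D(4):
  [∞, 27, 27, 27]
  [62, ∞, 27, 27]
  [33, 33, ∞, 27]
  [60, 60, 36, ∞]
Answer: W* = [[∞, 27, 27, 27], [62, ∞, 27, 27], [33, 33, ∞, 27], [60, 60, 36, ∞]]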